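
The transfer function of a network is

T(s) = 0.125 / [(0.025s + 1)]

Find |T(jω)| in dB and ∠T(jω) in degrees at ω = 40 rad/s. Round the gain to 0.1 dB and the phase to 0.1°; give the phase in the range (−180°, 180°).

-21.1 dB, -45.0°

At ω = 40 rad/s:
pole (1 + j40·0.025) = 1 + j1 → |·| ≈ 1.4142, ∠ ≈ 45.00°
|T| = 0.125 · 1 / (1.4142) ≈ 0.088389
Gain = 20 log₁₀(0.088389) ≈ -21.07 dB
∠T = (0°) − (45.00°) = -45.00°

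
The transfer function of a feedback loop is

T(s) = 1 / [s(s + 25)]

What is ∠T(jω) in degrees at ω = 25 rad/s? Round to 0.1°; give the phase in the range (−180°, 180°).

-135.0°

At s = jω = j25:
pole (s+25): 25 + j25 → |·| = √(25²+25²) = √1250 ≈ 35.355, ∠ = arctan(25/25) ≈ 45.00°
pole at origin: |s| = 25, ∠ = 90.00° (in denominator)
∠T = 0.00° − 135.00° = -135.00°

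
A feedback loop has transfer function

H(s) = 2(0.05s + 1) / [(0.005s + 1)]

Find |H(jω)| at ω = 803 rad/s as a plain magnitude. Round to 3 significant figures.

19.4

At ω = 803 rad/s:
zero (1 + j803·0.05) = 1 + j40.15 → |·| ≈ 40.162, ∠ ≈ 88.57°
pole (1 + j803·0.005) = 1 + j4.015 → |·| ≈ 4.1377, ∠ ≈ 76.01°
|H| = 2 · 40.162 / (4.1377) ≈ 19.413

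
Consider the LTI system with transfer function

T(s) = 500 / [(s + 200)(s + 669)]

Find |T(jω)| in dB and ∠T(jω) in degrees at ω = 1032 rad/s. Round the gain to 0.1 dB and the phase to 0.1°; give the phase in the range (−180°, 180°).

-68.3 dB, -136.1°

At s = jω = j1032:
pole (s+200): 200 + j1032 → |·| = √(200²+1032²) = √1105024 ≈ 1051.2, ∠ = arctan(1032/200) ≈ 79.03°
pole (s+669): 669 + j1032 → |·| = √(669²+1032²) = √1512585 ≈ 1229.9, ∠ = arctan(1032/669) ≈ 57.05°
|T| = 500 / 1.2929e+06 ≈ 0.00038673
Gain = 20 log₁₀(0.00038673) ≈ -68.25 dB
∠T = 0.00° − 136.08° = -136.08°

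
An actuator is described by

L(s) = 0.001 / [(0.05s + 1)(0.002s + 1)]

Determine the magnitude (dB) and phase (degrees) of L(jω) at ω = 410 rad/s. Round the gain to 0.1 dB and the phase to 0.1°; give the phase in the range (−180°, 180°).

At ω = 410 rad/s:
pole (1 + j410·0.05) = 1 + j20.5 → |·| ≈ 20.524, ∠ ≈ 87.21°
pole (1 + j410·0.002) = 1 + j0.82 → |·| ≈ 1.2932, ∠ ≈ 39.35°
|L| = 0.001 · 1 / (20.524 · 1.2932) ≈ 3.7677e-05
Gain = 20 log₁₀(3.7677e-05) ≈ -88.48 dB
∠L = (0°) − (87.21° + 39.35°) = -126.56°

-88.5 dB, -126.6°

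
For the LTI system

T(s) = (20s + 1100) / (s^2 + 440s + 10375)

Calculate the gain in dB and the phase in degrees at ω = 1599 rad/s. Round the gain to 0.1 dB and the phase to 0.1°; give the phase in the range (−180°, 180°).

Substitute s = j1599:
Numerator: 20(j1599) + 1100 = 1100 + j31980
Denominator: (j1599)^2 + 440(j1599) + 10375 = -2546426 + j703560
|N| = √(1100² + 31980²) ≈ 31999, ∠N ≈ 88.03°
|D| = √(2546426² + 703560²) ≈ 2.6418e+06, ∠D ≈ 164.55°
|T| = 31999 / 2.6418e+06 ≈ 0.012113
Gain = 20 log₁₀(0.012113) ≈ -38.33 dB
∠T = 88.03° − 164.55° = -76.52°

-38.3 dB, -76.5°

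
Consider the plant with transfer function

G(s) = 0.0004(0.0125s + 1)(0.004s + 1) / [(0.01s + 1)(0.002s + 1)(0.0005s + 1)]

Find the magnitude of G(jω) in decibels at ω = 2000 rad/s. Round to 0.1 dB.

-63.2 dB

At ω = 2000 rad/s:
zero (1 + j2000·0.0125) = 1 + j25 → |·| ≈ 25.02, ∠ ≈ 87.71°
zero (1 + j2000·0.004) = 1 + j8 → |·| ≈ 8.0623, ∠ ≈ 82.87°
pole (1 + j2000·0.01) = 1 + j20 → |·| ≈ 20.025, ∠ ≈ 87.14°
pole (1 + j2000·0.002) = 1 + j4 → |·| ≈ 4.1231, ∠ ≈ 75.96°
pole (1 + j2000·0.0005) = 1 + j1 → |·| ≈ 1.4142, ∠ ≈ 45.00°
|G| = 0.0004 · 25.02 · 8.0623 / (20.025 · 4.1231 · 1.4142) ≈ 0.00069103
Gain = 20 log₁₀(0.00069103) ≈ -63.21 dB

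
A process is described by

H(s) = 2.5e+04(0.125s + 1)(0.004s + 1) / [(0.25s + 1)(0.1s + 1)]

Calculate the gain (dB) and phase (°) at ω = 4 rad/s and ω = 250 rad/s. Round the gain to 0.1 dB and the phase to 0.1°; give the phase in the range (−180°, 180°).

At ω = 4 rad/s:
zero (1 + j4·0.125) = 1 + j0.5 → |·| ≈ 1.118, ∠ ≈ 26.57°
zero (1 + j4·0.004) = 1 + j0.016 → |·| ≈ 1.0001, ∠ ≈ 0.92°
pole (1 + j4·0.25) = 1 + j1 → |·| ≈ 1.4142, ∠ ≈ 45.00°
pole (1 + j4·0.1) = 1 + j0.4 → |·| ≈ 1.077, ∠ ≈ 21.80°
|H| = 2.5e+04 · 1.118 · 1.0001 / (1.4142 · 1.077) ≈ 18353
Gain = 20 log₁₀(18353) ≈ 85.27 dB
∠H = (26.57° + 0.92°) − (45.00° + 21.80°) = -39.31°

At ω = 250 rad/s:
zero (1 + j250·0.125) = 1 + j31.25 → |·| ≈ 31.266, ∠ ≈ 88.17°
zero (1 + j250·0.004) = 1 + j1 → |·| ≈ 1.4142, ∠ ≈ 45.00°
pole (1 + j250·0.25) = 1 + j62.5 → |·| ≈ 62.508, ∠ ≈ 89.08°
pole (1 + j250·0.1) = 1 + j25 → |·| ≈ 25.02, ∠ ≈ 87.71°
|H| = 2.5e+04 · 31.266 · 1.4142 / (62.508 · 25.02) ≈ 706.81
Gain = 20 log₁₀(706.81) ≈ 56.99 dB
∠H = (88.17° + 45.00°) − (89.08° + 87.71°) = -43.62°

ω = 4: 85.3 dB, -39.3°; ω = 250: 57.0 dB, -43.6°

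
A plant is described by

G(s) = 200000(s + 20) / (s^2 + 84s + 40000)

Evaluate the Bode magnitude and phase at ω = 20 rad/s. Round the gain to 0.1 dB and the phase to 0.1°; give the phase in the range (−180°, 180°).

43.1 dB, 42.6°

At s = jω = j20:
zero (s+20): 20 + j20 → |·| = √(20²+20²) = √800 ≈ 28.284, ∠ = arctan(20/20) ≈ 45.00°
quadratic: (j20)² + 84·j20 + 40000 = 39600 + j1680 → |·| ≈ 39636, ∠ ≈ 2.43°
|G| = 200000 · 28.284 / 39636 ≈ 142.72
Gain = 20 log₁₀(142.72) ≈ 43.09 dB
∠G = 45.00° − 2.43° = 42.57°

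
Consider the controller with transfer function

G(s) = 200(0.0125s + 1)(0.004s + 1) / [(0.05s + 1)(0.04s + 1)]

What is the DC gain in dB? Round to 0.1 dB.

46.0 dB

G(0) = 200 · 1 / 1 = 200
20 log₁₀(200) ≈ 46.02 dB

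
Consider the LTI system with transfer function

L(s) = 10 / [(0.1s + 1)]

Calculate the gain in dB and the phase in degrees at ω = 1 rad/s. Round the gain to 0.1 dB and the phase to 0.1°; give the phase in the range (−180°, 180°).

20.0 dB, -5.7°

At ω = 1 rad/s:
pole (1 + j1·0.1) = 1 + j0.1 → |·| ≈ 1.005, ∠ ≈ 5.71°
|L| = 10 · 1 / (1.005) ≈ 9.9502
Gain = 20 log₁₀(9.9502) ≈ 19.96 dB
∠L = (0°) − (5.71°) = -5.71°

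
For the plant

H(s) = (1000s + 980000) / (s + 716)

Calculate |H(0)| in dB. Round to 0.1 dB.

62.7 dB

H(0) = 980000 / 716 ≈ 1368.7
20 log₁₀(1368.7) ≈ 62.73 dB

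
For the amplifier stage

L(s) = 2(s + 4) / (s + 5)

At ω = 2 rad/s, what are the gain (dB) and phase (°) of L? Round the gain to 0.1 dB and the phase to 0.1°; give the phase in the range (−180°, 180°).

At s = jω = j2:
zero (s+4): 4 + j2 → |·| = √(4²+2²) = √20 ≈ 4.4721, ∠ = arctan(2/4) ≈ 26.57°
pole (s+5): 5 + j2 → |·| = √(5²+2²) = √29 ≈ 5.3852, ∠ = arctan(2/5) ≈ 21.80°
|L| = 2 · 4.4721 / 5.3852 ≈ 1.6609
Gain = 20 log₁₀(1.6609) ≈ 4.41 dB
∠L = 26.57° − 21.80° = 4.77°

4.4 dB, 4.8°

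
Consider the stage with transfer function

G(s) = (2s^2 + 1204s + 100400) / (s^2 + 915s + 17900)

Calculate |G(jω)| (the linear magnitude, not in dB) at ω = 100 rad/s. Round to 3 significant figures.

1.58

Substitute s = j100:
Numerator: 2(j100)^2 + 1204(j100) + 100400 = 80400 + j120400
Denominator: (j100)^2 + 915(j100) + 17900 = 7900 + j91500
|N| = √(80400² + 120400²) ≈ 1.4478e+05, ∠N ≈ 56.27°
|D| = √(7900² + 91500²) ≈ 91840, ∠D ≈ 85.07°
|G| = 1.4478e+05 / 91840 ≈ 1.5764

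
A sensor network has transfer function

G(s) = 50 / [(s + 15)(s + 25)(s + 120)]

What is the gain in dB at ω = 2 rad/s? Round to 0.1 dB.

At s = jω = j2:
pole (s+15): 15 + j2 → |·| = √(15²+2²) = √229 ≈ 15.133, ∠ = arctan(2/15) ≈ 7.59°
pole (s+25): 25 + j2 → |·| = √(25²+2²) = √629 ≈ 25.08, ∠ = arctan(2/25) ≈ 4.57°
pole (s+120): 120 + j2 → |·| = √(120²+2²) = √14404 ≈ 120.02, ∠ = arctan(2/120) ≈ 0.95°
|G| = 50 / 45552 ≈ 0.0010976
Gain = 20 log₁₀(0.0010976) ≈ -59.19 dB

-59.2 dB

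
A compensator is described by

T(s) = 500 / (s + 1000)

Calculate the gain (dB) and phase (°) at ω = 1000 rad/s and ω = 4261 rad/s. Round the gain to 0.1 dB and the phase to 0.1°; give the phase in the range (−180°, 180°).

ω = 1000: -9.0 dB, -45.0°; ω = 4261: -18.8 dB, -76.8°

At s = jω = j1000:
pole (s+1000): 1000 + j1000 → |·| = √(1000²+1000²) = √2000000 ≈ 1414.2, ∠ = arctan(1000/1000) ≈ 45.00°
|T| = 500 / 1414.2 ≈ 0.35356
Gain = 20 log₁₀(0.35356) ≈ -9.03 dB
∠T = 0.00° − 45.00° = -45.00°

At s = jω = j4261:
pole (s+1000): 1000 + j4261 → |·| = √(1000²+4261²) = √19156121 ≈ 4376.8, ∠ = arctan(4261/1000) ≈ 76.79°
|T| = 500 / 4376.8 ≈ 0.11424
Gain = 20 log₁₀(0.11424) ≈ -18.84 dB
∠T = 0.00° − 76.79° = -76.79°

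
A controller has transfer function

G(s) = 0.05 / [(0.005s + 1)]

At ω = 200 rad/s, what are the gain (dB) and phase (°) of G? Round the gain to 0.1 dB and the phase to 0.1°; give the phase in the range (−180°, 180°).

-29.0 dB, -45.0°

At ω = 200 rad/s:
pole (1 + j200·0.005) = 1 + j1 → |·| ≈ 1.4142, ∠ ≈ 45.00°
|G| = 0.05 · 1 / (1.4142) ≈ 0.035356
Gain = 20 log₁₀(0.035356) ≈ -29.03 dB
∠G = (0°) − (45.00°) = -45.00°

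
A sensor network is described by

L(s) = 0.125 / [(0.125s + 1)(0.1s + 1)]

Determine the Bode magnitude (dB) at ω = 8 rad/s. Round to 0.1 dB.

-23.2 dB

At ω = 8 rad/s:
pole (1 + j8·0.125) = 1 + j1 → |·| ≈ 1.4142, ∠ ≈ 45.00°
pole (1 + j8·0.1) = 1 + j0.8 → |·| ≈ 1.2806, ∠ ≈ 38.66°
|L| = 0.125 · 1 / (1.4142 · 1.2806) ≈ 0.069022
Gain = 20 log₁₀(0.069022) ≈ -23.22 dB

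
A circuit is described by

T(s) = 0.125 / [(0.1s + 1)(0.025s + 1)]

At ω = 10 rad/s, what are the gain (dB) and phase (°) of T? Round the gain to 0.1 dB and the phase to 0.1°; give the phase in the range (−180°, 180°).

-21.3 dB, -59.0°

At ω = 10 rad/s:
pole (1 + j10·0.1) = 1 + j1 → |·| ≈ 1.4142, ∠ ≈ 45.00°
pole (1 + j10·0.025) = 1 + j0.25 → |·| ≈ 1.0308, ∠ ≈ 14.04°
|T| = 0.125 · 1 / (1.4142 · 1.0308) ≈ 0.085748
Gain = 20 log₁₀(0.085748) ≈ -21.34 dB
∠T = (0°) − (45.00° + 14.04°) = -59.04°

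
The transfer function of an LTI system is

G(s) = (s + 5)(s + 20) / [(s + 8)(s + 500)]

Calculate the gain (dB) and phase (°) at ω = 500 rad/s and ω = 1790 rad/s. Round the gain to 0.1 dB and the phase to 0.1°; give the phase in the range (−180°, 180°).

At s = jω = j500:
zero (s+5): 5 + j500 → |·| = √(5²+500²) = √250025 ≈ 500.02, ∠ = arctan(500/5) ≈ 89.43°
zero (s+20): 20 + j500 → |·| = √(20²+500²) = √250400 ≈ 500.4, ∠ = arctan(500/20) ≈ 87.71°
pole (s+8): 8 + j500 → |·| = √(8²+500²) = √250064 ≈ 500.06, ∠ = arctan(500/8) ≈ 89.08°
pole (s+500): 500 + j500 → |·| = √(500²+500²) = √500000 ≈ 707.11, ∠ = arctan(500/500) ≈ 45.00°
|G| = 1 · 2.5021e+05 / 3.536e+05 ≈ 0.70761
Gain = 20 log₁₀(0.70761) ≈ -3.00 dB
∠G = 177.14° − 134.08° = 43.06°

At s = jω = j1790:
zero (s+5): 5 + j1790 → |·| = √(5²+1790²) = √3204125 ≈ 1790, ∠ = arctan(1790/5) ≈ 89.84°
zero (s+20): 20 + j1790 → |·| = √(20²+1790²) = √3204500 ≈ 1790.1, ∠ = arctan(1790/20) ≈ 89.36°
pole (s+8): 8 + j1790 → |·| = √(8²+1790²) = √3204164 ≈ 1790, ∠ = arctan(1790/8) ≈ 89.74°
pole (s+500): 500 + j1790 → |·| = √(500²+1790²) = √3454100 ≈ 1858.5, ∠ = arctan(1790/500) ≈ 74.39°
|G| = 1 · 3.2043e+06 / 3.3267e+06 ≈ 0.96321
Gain = 20 log₁₀(0.96321) ≈ -0.33 dB
∠G = 179.20° − 164.13° = 15.07°

ω = 500: -3.0 dB, 43.1°; ω = 1790: -0.3 dB, 15.1°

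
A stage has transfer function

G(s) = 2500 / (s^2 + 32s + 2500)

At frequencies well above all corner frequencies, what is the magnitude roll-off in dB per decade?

Each pole contributes −20 dB/decade at high frequency; each zero contributes +20 dB/decade.
Net: 0 zero(s) − 2 pole(s) → -40 dB/decade.

-40 dB/decade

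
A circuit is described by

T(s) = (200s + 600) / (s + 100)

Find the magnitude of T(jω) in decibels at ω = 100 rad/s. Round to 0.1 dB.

Substitute s = j100:
Numerator: 200(j100) + 600 = 600 + j20000
Denominator: (j100) + 100 = 100 + j100
|N| = √(600² + 20000²) ≈ 20009, ∠N ≈ 88.28°
|D| = √(100² + 100²) ≈ 141.42, ∠D ≈ 45.00°
|T| = 20009 / 141.42 ≈ 141.49
Gain = 20 log₁₀(141.49) ≈ 43.01 dB

43.0 dB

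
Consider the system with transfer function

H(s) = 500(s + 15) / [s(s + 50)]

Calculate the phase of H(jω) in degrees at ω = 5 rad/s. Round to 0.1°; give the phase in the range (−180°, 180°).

-77.3°

At s = jω = j5:
zero (s+15): 15 + j5 → |·| = √(15²+5²) = √250 ≈ 15.811, ∠ = arctan(5/15) ≈ 18.43°
pole (s+50): 50 + j5 → |·| = √(50²+5²) = √2525 ≈ 50.249, ∠ = arctan(5/50) ≈ 5.71°
pole at origin: |s| = 5, ∠ = 90.00° (in denominator)
∠H = 18.43° − 95.71° = -77.28°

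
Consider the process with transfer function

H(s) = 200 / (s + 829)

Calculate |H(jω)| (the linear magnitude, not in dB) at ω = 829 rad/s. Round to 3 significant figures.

0.171

Substitute s = j829:
Numerator: 200 = 200 + j0
Denominator: (j829) + 829 = 829 + j829
|N| = √(200² + 0²) ≈ 200, ∠N ≈ 0.00°
|D| = √(829² + 829²) ≈ 1172.4, ∠D ≈ 45.00°
|H| = 200 / 1172.4 ≈ 0.17059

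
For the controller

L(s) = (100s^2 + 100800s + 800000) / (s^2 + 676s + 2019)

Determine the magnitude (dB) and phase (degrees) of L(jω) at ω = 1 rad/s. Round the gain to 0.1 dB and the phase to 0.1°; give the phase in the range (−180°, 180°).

Substitute s = j1:
Numerator: 100(j1)^2 + 100800(j1) + 800000 = 799900 + j100800
Denominator: (j1)^2 + 676(j1) + 2019 = 2018 + j676
|N| = √(799900² + 100800²) ≈ 8.0623e+05, ∠N ≈ 7.18°
|D| = √(2018² + 676²) ≈ 2128.2, ∠D ≈ 18.52°
|L| = 8.0623e+05 / 2128.2 ≈ 378.83
Gain = 20 log₁₀(378.83) ≈ 51.57 dB
∠L = 7.18° − 18.52° = -11.34°

51.6 dB, -11.3°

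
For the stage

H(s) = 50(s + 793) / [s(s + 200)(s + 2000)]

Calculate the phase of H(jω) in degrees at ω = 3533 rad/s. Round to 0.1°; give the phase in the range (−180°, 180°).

-159.9°

At s = jω = j3533:
zero (s+793): 793 + j3533 → |·| = √(793²+3533²) = √13110938 ≈ 3620.9, ∠ = arctan(3533/793) ≈ 77.35°
pole (s+200): 200 + j3533 → |·| = √(200²+3533²) = √12522089 ≈ 3538.7, ∠ = arctan(3533/200) ≈ 86.76°
pole (s+2000): 2000 + j3533 → |·| = √(2000²+3533²) = √16482089 ≈ 4059.8, ∠ = arctan(3533/2000) ≈ 60.49°
pole at origin: |s| = 3533, ∠ = 90.00° (in denominator)
∠H = 77.35° − 237.25° = -159.90°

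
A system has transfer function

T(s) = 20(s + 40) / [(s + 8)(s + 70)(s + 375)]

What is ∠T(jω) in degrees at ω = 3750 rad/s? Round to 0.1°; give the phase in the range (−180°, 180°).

-173.7°

At s = jω = j3750:
zero (s+40): 40 + j3750 → |·| = √(40²+3750²) = √14064100 ≈ 3750.2, ∠ = arctan(3750/40) ≈ 89.39°
pole (s+8): 8 + j3750 → |·| = √(8²+3750²) = √14062564 ≈ 3750, ∠ = arctan(3750/8) ≈ 89.88°
pole (s+70): 70 + j3750 → |·| = √(70²+3750²) = √14067400 ≈ 3750.7, ∠ = arctan(3750/70) ≈ 88.93°
pole (s+375): 375 + j3750 → |·| = √(375²+3750²) = √14203125 ≈ 3768.7, ∠ = arctan(3750/375) ≈ 84.29°
∠T = 89.39° − 263.10° = -173.71°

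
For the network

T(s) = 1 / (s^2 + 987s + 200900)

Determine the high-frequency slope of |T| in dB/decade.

Each pole contributes −20 dB/decade at high frequency; each zero contributes +20 dB/decade.
Net: 0 zero(s) − 2 pole(s) → -40 dB/decade.

-40 dB/decade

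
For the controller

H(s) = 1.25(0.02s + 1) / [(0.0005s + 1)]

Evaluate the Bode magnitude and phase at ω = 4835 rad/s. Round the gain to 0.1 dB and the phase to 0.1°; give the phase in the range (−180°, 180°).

At ω = 4835 rad/s:
zero (1 + j4835·0.02) = 1 + j96.7 → |·| ≈ 96.705, ∠ ≈ 89.41°
pole (1 + j4835·0.0005) = 1 + j2.4175 → |·| ≈ 2.6162, ∠ ≈ 67.53°
|H| = 1.25 · 96.705 / (2.6162) ≈ 46.205
Gain = 20 log₁₀(46.205) ≈ 33.29 dB
∠H = (89.41°) − (67.53°) = 21.88°

33.3 dB, 21.9°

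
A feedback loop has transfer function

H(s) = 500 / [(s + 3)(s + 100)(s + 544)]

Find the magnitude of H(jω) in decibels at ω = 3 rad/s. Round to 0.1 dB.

-53.3 dB

At s = jω = j3:
pole (s+3): 3 + j3 → |·| = √(3²+3²) = √18 ≈ 4.2426, ∠ = arctan(3/3) ≈ 45.00°
pole (s+100): 100 + j3 → |·| = √(100²+3²) = √10009 ≈ 100.04, ∠ = arctan(3/100) ≈ 1.72°
pole (s+544): 544 + j3 → |·| = √(544²+3²) = √295945 ≈ 544.01, ∠ = arctan(3/544) ≈ 0.32°
|H| = 500 / 2.3089e+05 ≈ 0.0021655
Gain = 20 log₁₀(0.0021655) ≈ -53.29 dB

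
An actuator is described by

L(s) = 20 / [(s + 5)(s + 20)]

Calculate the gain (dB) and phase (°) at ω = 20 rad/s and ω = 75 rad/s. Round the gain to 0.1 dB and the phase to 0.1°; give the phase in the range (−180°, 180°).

ω = 20: -29.3 dB, -121.0°; ω = 75: -49.3 dB, -161.3°

At s = jω = j20:
pole (s+5): 5 + j20 → |·| = √(5²+20²) = √425 ≈ 20.616, ∠ = arctan(20/5) ≈ 75.96°
pole (s+20): 20 + j20 → |·| = √(20²+20²) = √800 ≈ 28.284, ∠ = arctan(20/20) ≈ 45.00°
|L| = 20 / 583.1 ≈ 0.034299
Gain = 20 log₁₀(0.034299) ≈ -29.29 dB
∠L = 0.00° − 120.96° = -120.96°

At s = jω = j75:
pole (s+5): 5 + j75 → |·| = √(5²+75²) = √5650 ≈ 75.166, ∠ = arctan(75/5) ≈ 86.19°
pole (s+20): 20 + j75 → |·| = √(20²+75²) = √6025 ≈ 77.621, ∠ = arctan(75/20) ≈ 75.07°
|L| = 20 / 5834.5 ≈ 0.0034279
Gain = 20 log₁₀(0.0034279) ≈ -49.30 dB
∠L = 0.00° − 161.26° = -161.26°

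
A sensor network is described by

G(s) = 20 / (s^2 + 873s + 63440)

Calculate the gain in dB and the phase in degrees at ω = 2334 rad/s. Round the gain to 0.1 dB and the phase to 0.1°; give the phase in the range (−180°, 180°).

-109.2 dB, -159.3°

Substitute s = j2334:
Numerator: 20 = 20 + j0
Denominator: (j2334)^2 + 873(j2334) + 63440 = -5384116 + j2037582
|N| = √(20² + 0²) ≈ 20, ∠N ≈ 0.00°
|D| = √(5384116² + 2037582²) ≈ 5.7568e+06, ∠D ≈ 159.27°
|G| = 20 / 5.7568e+06 ≈ 3.4742e-06
Gain = 20 log₁₀(3.4742e-06) ≈ -109.18 dB
∠G = 0.00° − 159.27° = -159.27°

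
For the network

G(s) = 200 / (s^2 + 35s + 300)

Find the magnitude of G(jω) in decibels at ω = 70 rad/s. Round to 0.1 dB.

-28.3 dB

Substitute s = j70:
Numerator: 200 = 200 + j0
Denominator: (j70)^2 + 35(j70) + 300 = -4600 + j2450
|N| = √(200² + 0²) ≈ 200, ∠N ≈ 0.00°
|D| = √(4600² + 2450²) ≈ 5211.8, ∠D ≈ 151.96°
|G| = 200 / 5211.8 ≈ 0.038374
Gain = 20 log₁₀(0.038374) ≈ -28.32 dB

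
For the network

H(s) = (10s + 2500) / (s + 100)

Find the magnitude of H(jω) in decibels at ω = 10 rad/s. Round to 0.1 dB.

27.9 dB

Substitute s = j10:
Numerator: 10(j10) + 2500 = 2500 + j100
Denominator: (j10) + 100 = 100 + j10
|N| = √(2500² + 100²) ≈ 2502, ∠N ≈ 2.29°
|D| = √(100² + 10²) ≈ 100.5, ∠D ≈ 5.71°
|H| = 2502 / 100.5 ≈ 24.896
Gain = 20 log₁₀(24.896) ≈ 27.92 dB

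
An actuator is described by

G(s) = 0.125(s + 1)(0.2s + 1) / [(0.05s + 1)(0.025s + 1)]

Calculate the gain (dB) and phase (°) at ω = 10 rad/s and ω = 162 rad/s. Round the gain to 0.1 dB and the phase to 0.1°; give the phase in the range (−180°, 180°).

ω = 10: 7.7 dB, 107.1°; ω = 162: 25.7 dB, 18.8°

At ω = 10 rad/s:
zero (1 + j10·1) = 1 + j10 → |·| ≈ 10.05, ∠ ≈ 84.29°
zero (1 + j10·0.2) = 1 + j2 → |·| ≈ 2.2361, ∠ ≈ 63.43°
pole (1 + j10·0.05) = 1 + j0.5 → |·| ≈ 1.118, ∠ ≈ 26.57°
pole (1 + j10·0.025) = 1 + j0.25 → |·| ≈ 1.0308, ∠ ≈ 14.04°
|G| = 0.125 · 10.05 · 2.2361 / (1.118 · 1.0308) ≈ 2.4375
Gain = 20 log₁₀(2.4375) ≈ 7.74 dB
∠G = (84.29° + 63.43°) − (26.57° + 14.04°) = 107.11°

At ω = 162 rad/s:
zero (1 + j162·1) = 1 + j162 → |·| ≈ 162, ∠ ≈ 89.65°
zero (1 + j162·0.2) = 1 + j32.4 → |·| ≈ 32.415, ∠ ≈ 88.23°
pole (1 + j162·0.05) = 1 + j8.1 → |·| ≈ 8.1615, ∠ ≈ 82.96°
pole (1 + j162·0.025) = 1 + j4.05 → |·| ≈ 4.1716, ∠ ≈ 76.13°
|G| = 0.125 · 162 · 32.415 / (8.1615 · 4.1716) ≈ 19.28
Gain = 20 log₁₀(19.28) ≈ 25.70 dB
∠G = (89.65° + 88.23°) − (82.96° + 76.13°) = 18.79°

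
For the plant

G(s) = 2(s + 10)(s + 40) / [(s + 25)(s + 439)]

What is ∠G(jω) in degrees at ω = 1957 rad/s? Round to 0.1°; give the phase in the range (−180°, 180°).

At s = jω = j1957:
zero (s+10): 10 + j1957 → |·| = √(10²+1957²) = √3829949 ≈ 1957, ∠ = arctan(1957/10) ≈ 89.71°
zero (s+40): 40 + j1957 → |·| = √(40²+1957²) = √3831449 ≈ 1957.4, ∠ = arctan(1957/40) ≈ 88.83°
pole (s+25): 25 + j1957 → |·| = √(25²+1957²) = √3830474 ≈ 1957.2, ∠ = arctan(1957/25) ≈ 89.27°
pole (s+439): 439 + j1957 → |·| = √(439²+1957²) = √4022570 ≈ 2005.6, ∠ = arctan(1957/439) ≈ 77.36°
∠G = 178.54° − 166.63° = 11.91°

11.9°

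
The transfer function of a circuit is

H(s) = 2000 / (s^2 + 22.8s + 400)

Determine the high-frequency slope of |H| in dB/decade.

-40 dB/decade

Each pole contributes −20 dB/decade at high frequency; each zero contributes +20 dB/decade.
Net: 0 zero(s) − 2 pole(s) → -40 dB/decade.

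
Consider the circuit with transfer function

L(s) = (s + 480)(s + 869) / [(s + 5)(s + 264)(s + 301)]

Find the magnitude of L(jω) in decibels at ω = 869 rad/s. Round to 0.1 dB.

-55.5 dB

At s = jω = j869:
zero (s+480): 480 + j869 → |·| = √(480²+869²) = √985561 ≈ 992.75, ∠ = arctan(869/480) ≈ 61.09°
zero (s+869): 869 + j869 → |·| = √(869²+869²) = √1510322 ≈ 1229, ∠ = arctan(869/869) ≈ 45.00°
pole (s+5): 5 + j869 → |·| = √(5²+869²) = √755186 ≈ 869.01, ∠ = arctan(869/5) ≈ 89.67°
pole (s+264): 264 + j869 → |·| = √(264²+869²) = √824857 ≈ 908.22, ∠ = arctan(869/264) ≈ 73.10°
pole (s+301): 301 + j869 → |·| = √(301²+869²) = √845762 ≈ 919.65, ∠ = arctan(869/301) ≈ 70.90°
|L| = 1 · 1.2201e+06 / 7.2584e+08 ≈ 0.0016809
Gain = 20 log₁₀(0.0016809) ≈ -55.49 dB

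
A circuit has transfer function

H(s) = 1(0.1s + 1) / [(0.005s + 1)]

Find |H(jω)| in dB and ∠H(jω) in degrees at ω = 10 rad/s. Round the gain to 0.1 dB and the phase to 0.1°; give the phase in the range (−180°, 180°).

3.0 dB, 42.1°

At ω = 10 rad/s:
zero (1 + j10·0.1) = 1 + j1 → |·| ≈ 1.4142, ∠ ≈ 45.00°
pole (1 + j10·0.005) = 1 + j0.05 → |·| ≈ 1.0012, ∠ ≈ 2.86°
|H| = 1 · 1.4142 / (1.0012) ≈ 1.4125
Gain = 20 log₁₀(1.4125) ≈ 3.00 dB
∠H = (45.00°) − (2.86°) = 42.14°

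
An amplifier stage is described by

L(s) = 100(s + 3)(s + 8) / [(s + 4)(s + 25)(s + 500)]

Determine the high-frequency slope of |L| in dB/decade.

Each pole contributes −20 dB/decade at high frequency; each zero contributes +20 dB/decade.
Net: 2 zero(s) − 3 pole(s) → -20 dB/decade.

-20 dB/decade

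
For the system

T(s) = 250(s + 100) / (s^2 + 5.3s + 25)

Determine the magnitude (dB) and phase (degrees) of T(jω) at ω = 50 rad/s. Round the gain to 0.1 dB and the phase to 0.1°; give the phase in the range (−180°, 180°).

At s = jω = j50:
zero (s+100): 100 + j50 → |·| = √(100²+50²) = √12500 ≈ 111.8, ∠ = arctan(50/100) ≈ 26.57°
quadratic: (j50)² + 5.3·j50 + 25 = -2475 + j265 → |·| ≈ 2489.1, ∠ ≈ 173.89°
|T| = 250 · 111.8 / 2489.1 ≈ 11.229
Gain = 20 log₁₀(11.229) ≈ 21.01 dB
∠T = 26.57° − 173.89° = -147.32°

21.0 dB, -147.3°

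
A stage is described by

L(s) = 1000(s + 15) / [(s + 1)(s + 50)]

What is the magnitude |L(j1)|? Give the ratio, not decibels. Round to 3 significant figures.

At s = jω = j1:
zero (s+15): 15 + j1 → |·| = √(15²+1²) = √226 ≈ 15.033, ∠ = arctan(1/15) ≈ 3.81°
pole (s+1): 1 + j1 → |·| = √(1²+1²) = √2 ≈ 1.4142, ∠ = arctan(1/1) ≈ 45.00°
pole (s+50): 50 + j1 → |·| = √(50²+1²) = √2501 ≈ 50.01, ∠ = arctan(1/50) ≈ 1.15°
|L| = 1000 · 15.033 / 70.724 ≈ 212.56

213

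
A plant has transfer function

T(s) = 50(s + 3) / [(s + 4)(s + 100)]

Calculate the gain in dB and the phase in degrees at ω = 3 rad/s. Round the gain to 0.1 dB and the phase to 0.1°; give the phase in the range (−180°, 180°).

-7.5 dB, 6.4°

At s = jω = j3:
zero (s+3): 3 + j3 → |·| = √(3²+3²) = √18 ≈ 4.2426, ∠ = arctan(3/3) ≈ 45.00°
pole (s+4): 4 + j3 → |·| = √(4²+3²) = √25 ≈ 5, ∠ = arctan(3/4) ≈ 36.87°
pole (s+100): 100 + j3 → |·| = √(100²+3²) = √10009 ≈ 100.04, ∠ = arctan(3/100) ≈ 1.72°
|T| = 50 · 4.2426 / 500.2 ≈ 0.42409
Gain = 20 log₁₀(0.42409) ≈ -7.45 dB
∠T = 45.00° − 38.59° = 6.41°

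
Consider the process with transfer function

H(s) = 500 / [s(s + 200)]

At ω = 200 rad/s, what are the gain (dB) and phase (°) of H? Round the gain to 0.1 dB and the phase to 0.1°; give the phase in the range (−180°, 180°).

-41.1 dB, -135.0°

At s = jω = j200:
pole (s+200): 200 + j200 → |·| = √(200²+200²) = √80000 ≈ 282.84, ∠ = arctan(200/200) ≈ 45.00°
pole at origin: |s| = 200, ∠ = 90.00° (in denominator)
|H| = 500 / 56568 ≈ 0.0088389
Gain = 20 log₁₀(0.0088389) ≈ -41.07 dB
∠H = 0.00° − 135.00° = -135.00°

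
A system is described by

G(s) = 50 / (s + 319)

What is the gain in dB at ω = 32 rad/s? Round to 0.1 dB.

Substitute s = j32:
Numerator: 50 = 50 + j0
Denominator: (j32) + 319 = 319 + j32
|N| = √(50² + 0²) ≈ 50, ∠N ≈ 0.00°
|D| = √(319² + 32²) ≈ 320.6, ∠D ≈ 5.73°
|G| = 50 / 320.6 ≈ 0.15596
Gain = 20 log₁₀(0.15596) ≈ -16.14 dB

-16.1 dB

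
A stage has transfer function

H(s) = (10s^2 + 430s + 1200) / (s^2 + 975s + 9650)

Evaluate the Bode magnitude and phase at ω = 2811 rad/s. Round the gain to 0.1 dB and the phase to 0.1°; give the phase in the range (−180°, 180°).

Substitute s = j2811:
Numerator: 10(j2811)^2 + 430(j2811) + 1200 = -79016010 + j1208730
Denominator: (j2811)^2 + 975(j2811) + 9650 = -7892071 + j2740725
|N| = √(79016010² + 1208730²) ≈ 7.9025e+07, ∠N ≈ 179.12°
|D| = √(7892071² + 2740725²) ≈ 8.3544e+06, ∠D ≈ 160.85°
|H| = 7.9025e+07 / 8.3544e+06 ≈ 9.4591
Gain = 20 log₁₀(9.4591) ≈ 19.52 dB
∠H = 179.12° − 160.85° = 18.27°

19.5 dB, 18.3°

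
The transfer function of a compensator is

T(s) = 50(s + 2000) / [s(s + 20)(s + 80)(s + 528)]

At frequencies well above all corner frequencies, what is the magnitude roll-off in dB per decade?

-60 dB/decade

Each pole contributes −20 dB/decade at high frequency; each zero contributes +20 dB/decade.
Net: 1 zero(s) − 4 pole(s) → -60 dB/decade.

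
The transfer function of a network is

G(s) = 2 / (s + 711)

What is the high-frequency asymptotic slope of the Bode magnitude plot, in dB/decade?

Each pole contributes −20 dB/decade at high frequency; each zero contributes +20 dB/decade.
Net: 0 zero(s) − 1 pole(s) → -20 dB/decade.

-20 dB/decade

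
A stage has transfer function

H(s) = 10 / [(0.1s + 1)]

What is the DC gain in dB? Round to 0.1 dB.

H(0) = 10 · 1 / 1 = 10
20 log₁₀(10) ≈ 20.00 dB

20.0 dB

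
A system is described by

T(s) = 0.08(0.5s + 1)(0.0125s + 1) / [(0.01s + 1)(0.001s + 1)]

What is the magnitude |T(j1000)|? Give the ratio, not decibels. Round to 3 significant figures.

At ω = 1000 rad/s:
zero (1 + j1000·0.5) = 1 + j500 → |·| ≈ 500, ∠ ≈ 89.89°
zero (1 + j1000·0.0125) = 1 + j12.5 → |·| ≈ 12.54, ∠ ≈ 85.43°
pole (1 + j1000·0.01) = 1 + j10 → |·| ≈ 10.05, ∠ ≈ 84.29°
pole (1 + j1000·0.001) = 1 + j1 → |·| ≈ 1.4142, ∠ ≈ 45.00°
|T| = 0.08 · 500 · 12.54 / (10.05 · 1.4142) ≈ 35.292

35.3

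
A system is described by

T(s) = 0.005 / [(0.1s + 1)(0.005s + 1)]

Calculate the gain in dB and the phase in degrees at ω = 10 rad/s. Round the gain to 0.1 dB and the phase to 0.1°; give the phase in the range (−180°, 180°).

At ω = 10 rad/s:
pole (1 + j10·0.1) = 1 + j1 → |·| ≈ 1.4142, ∠ ≈ 45.00°
pole (1 + j10·0.005) = 1 + j0.05 → |·| ≈ 1.0012, ∠ ≈ 2.86°
|T| = 0.005 · 1 / (1.4142 · 1.0012) ≈ 0.0035313
Gain = 20 log₁₀(0.0035313) ≈ -49.04 dB
∠T = (0°) − (45.00° + 2.86°) = -47.86°

-49.0 dB, -47.9°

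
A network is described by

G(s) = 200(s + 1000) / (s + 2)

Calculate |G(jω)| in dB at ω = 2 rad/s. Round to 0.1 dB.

At s = jω = j2:
zero (s+1000): 1000 + j2 → |·| = √(1000²+2²) = √1000004 ≈ 1000, ∠ = arctan(2/1000) ≈ 0.11°
pole (s+2): 2 + j2 → |·| = √(2²+2²) = √8 ≈ 2.8284, ∠ = arctan(2/2) ≈ 45.00°
|G| = 200 · 1000 / 2.8284 ≈ 70711
Gain = 20 log₁₀(70711) ≈ 96.99 dB

97.0 dB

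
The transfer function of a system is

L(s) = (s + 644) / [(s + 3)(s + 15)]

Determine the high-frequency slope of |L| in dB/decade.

Each pole contributes −20 dB/decade at high frequency; each zero contributes +20 dB/decade.
Net: 1 zero(s) − 2 pole(s) → -20 dB/decade.

-20 dB/decade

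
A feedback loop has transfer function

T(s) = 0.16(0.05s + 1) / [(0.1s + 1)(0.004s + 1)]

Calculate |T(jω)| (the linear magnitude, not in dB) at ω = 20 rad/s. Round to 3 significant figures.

0.101

At ω = 20 rad/s:
zero (1 + j20·0.05) = 1 + j1 → |·| ≈ 1.4142, ∠ ≈ 45.00°
pole (1 + j20·0.1) = 1 + j2 → |·| ≈ 2.2361, ∠ ≈ 63.43°
pole (1 + j20·0.004) = 1 + j0.08 → |·| ≈ 1.0032, ∠ ≈ 4.57°
|T| = 0.16 · 1.4142 / (2.2361 · 1.0032) ≈ 0.10087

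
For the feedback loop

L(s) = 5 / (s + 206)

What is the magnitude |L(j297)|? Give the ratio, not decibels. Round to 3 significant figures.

At s = jω = j297:
pole (s+206): 206 + j297 → |·| = √(206²+297²) = √130645 ≈ 361.45, ∠ = arctan(297/206) ≈ 55.25°
|L| = 5 / 361.45 ≈ 0.013833

0.0138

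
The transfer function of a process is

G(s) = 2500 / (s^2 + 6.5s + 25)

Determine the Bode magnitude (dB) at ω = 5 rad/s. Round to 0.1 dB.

37.7 dB

At s = jω = j5:
quadratic: (j5)² + 6.5·j5 + 25 = 0 + j32.5 → |·| ≈ 32.5, ∠ ≈ 90.00°
|G| = 2500 / 32.5 ≈ 76.923
Gain = 20 log₁₀(76.923) ≈ 37.72 dB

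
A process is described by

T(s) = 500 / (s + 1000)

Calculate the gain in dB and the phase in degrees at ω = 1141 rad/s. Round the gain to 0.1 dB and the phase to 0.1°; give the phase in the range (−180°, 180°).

Substitute s = j1141:
Numerator: 500 = 500 + j0
Denominator: (j1141) + 1000 = 1000 + j1141
|N| = √(500² + 0²) ≈ 500, ∠N ≈ 0.00°
|D| = √(1000² + 1141²) ≈ 1517.2, ∠D ≈ 48.77°
|T| = 500 / 1517.2 ≈ 0.32955
Gain = 20 log₁₀(0.32955) ≈ -9.64 dB
∠T = 0.00° − 48.77° = -48.77°

-9.6 dB, -48.8°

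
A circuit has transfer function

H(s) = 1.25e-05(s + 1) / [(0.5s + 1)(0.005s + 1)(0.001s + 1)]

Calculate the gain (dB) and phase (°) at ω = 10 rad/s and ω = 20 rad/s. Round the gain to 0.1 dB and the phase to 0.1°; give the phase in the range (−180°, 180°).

At ω = 10 rad/s:
zero (1 + j10·1) = 1 + j10 → |·| ≈ 10.05, ∠ ≈ 84.29°
pole (1 + j10·0.5) = 1 + j5 → |·| ≈ 5.099, ∠ ≈ 78.69°
pole (1 + j10·0.005) = 1 + j0.05 → |·| ≈ 1.0012, ∠ ≈ 2.86°
pole (1 + j10·0.001) = 1 + j0.01 → |·| ≈ 1, ∠ ≈ 0.57°
|H| = 1.25e-05 · 10.05 / (5.099 · 1.0012 · 1) ≈ 2.4608e-05
Gain = 20 log₁₀(2.4608e-05) ≈ -92.18 dB
∠H = (84.29°) − (78.69° + 2.86° + 0.57°) = 2.17°

At ω = 20 rad/s:
zero (1 + j20·1) = 1 + j20 → |·| ≈ 20.025, ∠ ≈ 87.14°
pole (1 + j20·0.5) = 1 + j10 → |·| ≈ 10.05, ∠ ≈ 84.29°
pole (1 + j20·0.005) = 1 + j0.1 → |·| ≈ 1.005, ∠ ≈ 5.71°
pole (1 + j20·0.001) = 1 + j0.02 → |·| ≈ 1.0002, ∠ ≈ 1.15°
|H| = 1.25e-05 · 20.025 / (10.05 · 1.005 · 1.0002) ≈ 2.4778e-05
Gain = 20 log₁₀(2.4778e-05) ≈ -92.12 dB
∠H = (87.14°) − (84.29° + 5.71° + 1.15°) = -4.01°

ω = 10: -92.2 dB, 2.2°; ω = 20: -92.1 dB, -4.0°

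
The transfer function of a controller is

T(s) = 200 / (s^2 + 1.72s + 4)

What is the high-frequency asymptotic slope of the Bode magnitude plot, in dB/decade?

Each pole contributes −20 dB/decade at high frequency; each zero contributes +20 dB/decade.
Net: 0 zero(s) − 2 pole(s) → -40 dB/decade.

-40 dB/decade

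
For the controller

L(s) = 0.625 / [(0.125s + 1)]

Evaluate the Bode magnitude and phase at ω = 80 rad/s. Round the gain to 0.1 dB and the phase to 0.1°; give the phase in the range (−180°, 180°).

At ω = 80 rad/s:
pole (1 + j80·0.125) = 1 + j10 → |·| ≈ 10.05, ∠ ≈ 84.29°
|L| = 0.625 · 1 / (10.05) ≈ 0.062189
Gain = 20 log₁₀(0.062189) ≈ -24.13 dB
∠L = (0°) − (84.29°) = -84.29°

-24.1 dB, -84.3°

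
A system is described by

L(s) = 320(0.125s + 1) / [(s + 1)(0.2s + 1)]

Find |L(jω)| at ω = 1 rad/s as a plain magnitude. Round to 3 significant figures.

224

At ω = 1 rad/s:
zero (1 + j1·0.125) = 1 + j0.125 → |·| ≈ 1.0078, ∠ ≈ 7.13°
pole (1 + j1·1) = 1 + j1 → |·| ≈ 1.4142, ∠ ≈ 45.00°
pole (1 + j1·0.2) = 1 + j0.2 → |·| ≈ 1.0198, ∠ ≈ 11.31°
|L| = 320 · 1.0078 / (1.4142 · 1.0198) ≈ 223.61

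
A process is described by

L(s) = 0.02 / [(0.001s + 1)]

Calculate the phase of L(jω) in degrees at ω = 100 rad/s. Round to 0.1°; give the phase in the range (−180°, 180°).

At ω = 100 rad/s:
pole (1 + j100·0.001) = 1 + j0.1 → |·| ≈ 1.005, ∠ ≈ 5.71°
∠L = (0°) − (5.71°) = -5.71°

-5.7°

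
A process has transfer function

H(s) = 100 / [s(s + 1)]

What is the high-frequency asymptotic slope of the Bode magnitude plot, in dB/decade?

-40 dB/decade

Each pole contributes −20 dB/decade at high frequency; each zero contributes +20 dB/decade.
Net: 0 zero(s) − 2 pole(s) → -40 dB/decade.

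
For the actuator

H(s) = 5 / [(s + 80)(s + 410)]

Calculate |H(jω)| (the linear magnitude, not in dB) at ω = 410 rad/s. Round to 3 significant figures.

2.06e-05

At s = jω = j410:
pole (s+80): 80 + j410 → |·| = √(80²+410²) = √174500 ≈ 417.73, ∠ = arctan(410/80) ≈ 78.96°
pole (s+410): 410 + j410 → |·| = √(410²+410²) = √336200 ≈ 579.83, ∠ = arctan(410/410) ≈ 45.00°
|H| = 5 / 2.4221e+05 ≈ 2.0643e-05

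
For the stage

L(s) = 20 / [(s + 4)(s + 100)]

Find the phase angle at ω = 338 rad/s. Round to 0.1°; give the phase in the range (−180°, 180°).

-162.8°

At s = jω = j338:
pole (s+4): 4 + j338 → |·| = √(4²+338²) = √114260 ≈ 338.02, ∠ = arctan(338/4) ≈ 89.32°
pole (s+100): 100 + j338 → |·| = √(100²+338²) = √124244 ≈ 352.48, ∠ = arctan(338/100) ≈ 73.52°
∠L = 0.00° − 162.84° = -162.84°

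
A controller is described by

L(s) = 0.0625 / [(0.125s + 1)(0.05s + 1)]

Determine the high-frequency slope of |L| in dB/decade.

-40 dB/decade

Each pole contributes −20 dB/decade at high frequency; each zero contributes +20 dB/decade.
Net: 0 zero(s) − 2 pole(s) → -40 dB/decade.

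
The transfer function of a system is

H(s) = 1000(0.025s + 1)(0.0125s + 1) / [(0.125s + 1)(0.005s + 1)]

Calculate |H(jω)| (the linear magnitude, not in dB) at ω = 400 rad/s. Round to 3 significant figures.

At ω = 400 rad/s:
zero (1 + j400·0.025) = 1 + j10 → |·| ≈ 10.05, ∠ ≈ 84.29°
zero (1 + j400·0.0125) = 1 + j5 → |·| ≈ 5.099, ∠ ≈ 78.69°
pole (1 + j400·0.125) = 1 + j50 → |·| ≈ 50.01, ∠ ≈ 88.85°
pole (1 + j400·0.005) = 1 + j2 → |·| ≈ 2.2361, ∠ ≈ 63.43°
|H| = 1000 · 10.05 · 5.099 / (50.01 · 2.2361) ≈ 458.25

458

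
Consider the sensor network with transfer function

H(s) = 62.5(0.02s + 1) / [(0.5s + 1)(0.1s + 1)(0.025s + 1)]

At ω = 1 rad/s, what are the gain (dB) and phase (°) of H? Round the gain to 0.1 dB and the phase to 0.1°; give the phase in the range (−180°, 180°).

At ω = 1 rad/s:
zero (1 + j1·0.02) = 1 + j0.02 → |·| ≈ 1.0002, ∠ ≈ 1.15°
pole (1 + j1·0.5) = 1 + j0.5 → |·| ≈ 1.118, ∠ ≈ 26.57°
pole (1 + j1·0.1) = 1 + j0.1 → |·| ≈ 1.005, ∠ ≈ 5.71°
pole (1 + j1·0.025) = 1 + j0.025 → |·| ≈ 1.0003, ∠ ≈ 1.43°
|H| = 62.5 · 1.0002 / (1.118 · 1.005 · 1.0003) ≈ 55.62
Gain = 20 log₁₀(55.62) ≈ 34.90 dB
∠H = (1.15°) − (26.57° + 5.71° + 1.43°) = -32.56°

34.9 dB, -32.6°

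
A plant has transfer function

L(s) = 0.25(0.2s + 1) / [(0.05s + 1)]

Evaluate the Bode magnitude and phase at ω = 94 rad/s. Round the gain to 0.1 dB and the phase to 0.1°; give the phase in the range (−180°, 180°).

-0.2 dB, 9.0°

At ω = 94 rad/s:
zero (1 + j94·0.2) = 1 + j18.8 → |·| ≈ 18.827, ∠ ≈ 86.96°
pole (1 + j94·0.05) = 1 + j4.7 → |·| ≈ 4.8052, ∠ ≈ 77.99°
|L| = 0.25 · 18.827 / (4.8052) ≈ 0.97951
Gain = 20 log₁₀(0.97951) ≈ -0.18 dB
∠L = (86.96°) − (77.99°) = 8.97°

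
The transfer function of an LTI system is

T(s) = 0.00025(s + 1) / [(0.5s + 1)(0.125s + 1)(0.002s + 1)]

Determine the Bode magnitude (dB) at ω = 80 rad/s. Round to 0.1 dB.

At ω = 80 rad/s:
zero (1 + j80·1) = 1 + j80 → |·| ≈ 80.006, ∠ ≈ 89.28°
pole (1 + j80·0.5) = 1 + j40 → |·| ≈ 40.012, ∠ ≈ 88.57°
pole (1 + j80·0.125) = 1 + j10 → |·| ≈ 10.05, ∠ ≈ 84.29°
pole (1 + j80·0.002) = 1 + j0.16 → |·| ≈ 1.0127, ∠ ≈ 9.09°
|T| = 0.00025 · 80.006 / (40.012 · 10.05 · 1.0127) ≈ 4.9116e-05
Gain = 20 log₁₀(4.9116e-05) ≈ -86.18 dB

-86.2 dB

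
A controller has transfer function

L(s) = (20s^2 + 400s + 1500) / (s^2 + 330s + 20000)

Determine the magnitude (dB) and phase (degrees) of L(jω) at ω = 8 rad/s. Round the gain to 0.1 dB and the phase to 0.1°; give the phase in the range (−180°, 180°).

-15.9 dB, 78.5°

Substitute s = j8:
Numerator: 20(j8)^2 + 400(j8) + 1500 = 220 + j3200
Denominator: (j8)^2 + 330(j8) + 20000 = 19936 + j2640
|N| = √(220² + 3200²) ≈ 3207.6, ∠N ≈ 86.07°
|D| = √(19936² + 2640²) ≈ 20110, ∠D ≈ 7.54°
|L| = 3207.6 / 20110 ≈ 0.1595
Gain = 20 log₁₀(0.1595) ≈ -15.94 dB
∠L = 86.07° − 7.54° = 78.53°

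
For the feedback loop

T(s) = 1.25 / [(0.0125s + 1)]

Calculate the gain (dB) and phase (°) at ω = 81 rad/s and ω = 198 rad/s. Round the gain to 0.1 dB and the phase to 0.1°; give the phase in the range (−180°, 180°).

ω = 81: -1.1 dB, -45.4°; ω = 198: -6.6 dB, -68.0°

At ω = 81 rad/s:
pole (1 + j81·0.0125) = 1 + j1.0125 → |·| ≈ 1.4231, ∠ ≈ 45.36°
|T| = 1.25 · 1 / (1.4231) ≈ 0.87836
Gain = 20 log₁₀(0.87836) ≈ -1.13 dB
∠T = (0°) − (45.36°) = -45.36°

At ω = 198 rad/s:
pole (1 + j198·0.0125) = 1 + j2.475 → |·| ≈ 2.6694, ∠ ≈ 68.00°
|T| = 1.25 · 1 / (2.6694) ≈ 0.46827
Gain = 20 log₁₀(0.46827) ≈ -6.59 dB
∠T = (0°) − (68.00°) = -68.00°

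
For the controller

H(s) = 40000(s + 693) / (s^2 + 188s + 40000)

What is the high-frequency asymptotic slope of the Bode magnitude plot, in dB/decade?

-20 dB/decade

Each pole contributes −20 dB/decade at high frequency; each zero contributes +20 dB/decade.
Net: 1 zero(s) − 2 pole(s) → -20 dB/decade.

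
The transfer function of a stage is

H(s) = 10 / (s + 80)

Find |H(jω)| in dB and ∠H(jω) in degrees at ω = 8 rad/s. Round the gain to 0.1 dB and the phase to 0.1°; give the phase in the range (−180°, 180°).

-18.1 dB, -5.7°

At s = jω = j8:
pole (s+80): 80 + j8 → |·| = √(80²+8²) = √6464 ≈ 80.399, ∠ = arctan(8/80) ≈ 5.71°
|H| = 10 / 80.399 ≈ 0.12438
Gain = 20 log₁₀(0.12438) ≈ -18.10 dB
∠H = 0.00° − 5.71° = -5.71°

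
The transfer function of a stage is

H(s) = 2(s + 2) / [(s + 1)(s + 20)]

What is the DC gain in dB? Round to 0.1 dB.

-14.0 dB

H(0) = 2·2 / (1·20) = 0.2
20 log₁₀(0.2) ≈ -13.98 dB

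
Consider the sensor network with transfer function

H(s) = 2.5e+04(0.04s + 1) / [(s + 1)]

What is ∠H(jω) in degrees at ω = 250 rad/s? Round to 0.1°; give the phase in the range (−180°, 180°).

-5.5°

At ω = 250 rad/s:
zero (1 + j250·0.04) = 1 + j10 → |·| ≈ 10.05, ∠ ≈ 84.29°
pole (1 + j250·1) = 1 + j250 → |·| ≈ 250, ∠ ≈ 89.77°
∠H = (84.29°) − (89.77°) = -5.48°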